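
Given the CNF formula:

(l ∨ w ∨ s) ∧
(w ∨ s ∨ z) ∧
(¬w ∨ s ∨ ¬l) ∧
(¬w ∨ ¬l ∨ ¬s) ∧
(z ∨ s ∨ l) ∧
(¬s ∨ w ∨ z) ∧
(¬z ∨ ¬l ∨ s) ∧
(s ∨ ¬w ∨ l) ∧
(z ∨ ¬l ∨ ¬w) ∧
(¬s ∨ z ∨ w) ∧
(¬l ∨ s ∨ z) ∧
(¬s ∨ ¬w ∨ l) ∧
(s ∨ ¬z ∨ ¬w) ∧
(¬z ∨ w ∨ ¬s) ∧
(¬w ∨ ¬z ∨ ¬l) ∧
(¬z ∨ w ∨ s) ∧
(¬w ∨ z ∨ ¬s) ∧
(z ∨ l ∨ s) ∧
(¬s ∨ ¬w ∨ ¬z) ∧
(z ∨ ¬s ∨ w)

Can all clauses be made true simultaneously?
No

No, the formula is not satisfiable.

No assignment of truth values to the variables can make all 20 clauses true simultaneously.

The formula is UNSAT (unsatisfiable).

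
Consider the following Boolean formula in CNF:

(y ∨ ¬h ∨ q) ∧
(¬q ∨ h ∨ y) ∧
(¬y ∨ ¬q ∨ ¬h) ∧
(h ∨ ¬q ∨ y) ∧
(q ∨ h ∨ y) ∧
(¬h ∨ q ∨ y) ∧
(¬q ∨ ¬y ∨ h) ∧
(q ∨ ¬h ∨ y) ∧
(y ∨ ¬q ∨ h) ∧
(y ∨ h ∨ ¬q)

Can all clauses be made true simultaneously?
Yes

Yes, the formula is satisfiable.

One satisfying assignment is: q=True, h=True, y=False

Verification: With this assignment, all 10 clauses evaluate to true.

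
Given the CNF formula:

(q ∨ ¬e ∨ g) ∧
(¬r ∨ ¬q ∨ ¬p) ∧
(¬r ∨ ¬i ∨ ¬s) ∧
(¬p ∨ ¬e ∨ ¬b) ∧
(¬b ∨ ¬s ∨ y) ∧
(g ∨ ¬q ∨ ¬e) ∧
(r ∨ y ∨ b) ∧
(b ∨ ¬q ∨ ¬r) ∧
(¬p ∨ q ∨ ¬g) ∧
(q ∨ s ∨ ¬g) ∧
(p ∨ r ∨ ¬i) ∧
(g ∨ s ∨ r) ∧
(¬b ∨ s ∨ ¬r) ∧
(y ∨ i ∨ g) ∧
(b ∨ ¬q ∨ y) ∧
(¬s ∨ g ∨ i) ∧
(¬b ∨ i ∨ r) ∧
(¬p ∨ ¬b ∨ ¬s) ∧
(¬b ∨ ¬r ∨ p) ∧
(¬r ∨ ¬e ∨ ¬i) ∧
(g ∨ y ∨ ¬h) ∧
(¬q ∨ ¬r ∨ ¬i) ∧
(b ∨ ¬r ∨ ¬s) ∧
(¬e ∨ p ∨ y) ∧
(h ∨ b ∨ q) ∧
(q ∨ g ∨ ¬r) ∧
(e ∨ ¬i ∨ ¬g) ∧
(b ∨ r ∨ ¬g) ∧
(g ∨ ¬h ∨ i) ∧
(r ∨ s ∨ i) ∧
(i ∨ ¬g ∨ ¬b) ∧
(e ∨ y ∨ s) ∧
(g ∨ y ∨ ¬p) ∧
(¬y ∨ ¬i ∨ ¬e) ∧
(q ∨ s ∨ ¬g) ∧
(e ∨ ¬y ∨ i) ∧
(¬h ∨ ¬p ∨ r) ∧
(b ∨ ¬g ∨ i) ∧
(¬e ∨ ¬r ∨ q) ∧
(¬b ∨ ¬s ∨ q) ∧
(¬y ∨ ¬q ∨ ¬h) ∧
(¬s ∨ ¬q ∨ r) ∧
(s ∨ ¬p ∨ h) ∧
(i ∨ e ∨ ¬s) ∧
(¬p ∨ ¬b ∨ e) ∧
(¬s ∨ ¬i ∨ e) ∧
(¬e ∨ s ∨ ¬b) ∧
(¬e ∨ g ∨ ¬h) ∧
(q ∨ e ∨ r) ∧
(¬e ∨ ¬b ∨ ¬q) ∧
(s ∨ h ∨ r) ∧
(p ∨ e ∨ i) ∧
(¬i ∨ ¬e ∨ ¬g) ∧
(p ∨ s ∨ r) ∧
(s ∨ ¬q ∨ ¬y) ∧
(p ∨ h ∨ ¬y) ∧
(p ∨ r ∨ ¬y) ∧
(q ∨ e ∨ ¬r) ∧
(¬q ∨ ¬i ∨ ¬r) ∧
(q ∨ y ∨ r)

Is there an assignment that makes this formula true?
No

No, the formula is not satisfiable.

No assignment of truth values to the variables can make all 60 clauses true simultaneously.

The formula is UNSAT (unsatisfiable).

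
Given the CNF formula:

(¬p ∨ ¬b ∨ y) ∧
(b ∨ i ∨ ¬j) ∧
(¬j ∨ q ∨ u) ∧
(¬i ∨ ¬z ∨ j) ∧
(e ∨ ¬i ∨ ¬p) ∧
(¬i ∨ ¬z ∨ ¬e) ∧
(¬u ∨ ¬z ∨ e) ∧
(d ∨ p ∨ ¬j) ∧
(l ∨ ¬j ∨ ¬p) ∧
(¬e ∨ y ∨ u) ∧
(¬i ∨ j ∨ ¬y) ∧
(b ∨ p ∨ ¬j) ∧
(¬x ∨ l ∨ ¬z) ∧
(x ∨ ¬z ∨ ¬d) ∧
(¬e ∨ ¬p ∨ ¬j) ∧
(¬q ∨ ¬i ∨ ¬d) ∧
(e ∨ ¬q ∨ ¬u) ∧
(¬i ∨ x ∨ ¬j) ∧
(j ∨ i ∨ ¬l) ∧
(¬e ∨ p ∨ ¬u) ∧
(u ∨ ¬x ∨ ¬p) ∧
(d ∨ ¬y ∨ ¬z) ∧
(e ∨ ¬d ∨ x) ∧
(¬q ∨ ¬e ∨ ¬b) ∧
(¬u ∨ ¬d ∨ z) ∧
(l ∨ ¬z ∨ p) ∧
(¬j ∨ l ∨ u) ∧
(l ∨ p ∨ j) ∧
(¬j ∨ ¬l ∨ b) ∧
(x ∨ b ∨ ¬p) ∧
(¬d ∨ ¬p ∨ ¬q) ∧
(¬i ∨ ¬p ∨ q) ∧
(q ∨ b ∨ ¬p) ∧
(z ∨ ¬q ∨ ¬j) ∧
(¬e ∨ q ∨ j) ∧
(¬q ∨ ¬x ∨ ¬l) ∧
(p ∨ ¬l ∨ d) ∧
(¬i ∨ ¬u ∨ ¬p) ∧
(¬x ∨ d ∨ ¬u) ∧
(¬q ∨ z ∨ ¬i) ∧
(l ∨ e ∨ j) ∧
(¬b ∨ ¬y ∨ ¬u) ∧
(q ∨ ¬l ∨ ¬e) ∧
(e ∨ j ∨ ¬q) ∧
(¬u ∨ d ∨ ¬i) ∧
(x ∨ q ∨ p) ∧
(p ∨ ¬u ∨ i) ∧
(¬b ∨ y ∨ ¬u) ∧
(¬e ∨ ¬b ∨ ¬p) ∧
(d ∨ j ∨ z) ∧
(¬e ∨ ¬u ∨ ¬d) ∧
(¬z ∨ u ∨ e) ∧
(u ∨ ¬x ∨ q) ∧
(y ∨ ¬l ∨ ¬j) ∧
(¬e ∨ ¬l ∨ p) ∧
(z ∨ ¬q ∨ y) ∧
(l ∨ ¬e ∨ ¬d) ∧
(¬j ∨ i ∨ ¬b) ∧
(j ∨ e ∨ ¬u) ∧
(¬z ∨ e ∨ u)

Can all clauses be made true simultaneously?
No

No, the formula is not satisfiable.

No assignment of truth values to the variables can make all 60 clauses true simultaneously.

The formula is UNSAT (unsatisfiable).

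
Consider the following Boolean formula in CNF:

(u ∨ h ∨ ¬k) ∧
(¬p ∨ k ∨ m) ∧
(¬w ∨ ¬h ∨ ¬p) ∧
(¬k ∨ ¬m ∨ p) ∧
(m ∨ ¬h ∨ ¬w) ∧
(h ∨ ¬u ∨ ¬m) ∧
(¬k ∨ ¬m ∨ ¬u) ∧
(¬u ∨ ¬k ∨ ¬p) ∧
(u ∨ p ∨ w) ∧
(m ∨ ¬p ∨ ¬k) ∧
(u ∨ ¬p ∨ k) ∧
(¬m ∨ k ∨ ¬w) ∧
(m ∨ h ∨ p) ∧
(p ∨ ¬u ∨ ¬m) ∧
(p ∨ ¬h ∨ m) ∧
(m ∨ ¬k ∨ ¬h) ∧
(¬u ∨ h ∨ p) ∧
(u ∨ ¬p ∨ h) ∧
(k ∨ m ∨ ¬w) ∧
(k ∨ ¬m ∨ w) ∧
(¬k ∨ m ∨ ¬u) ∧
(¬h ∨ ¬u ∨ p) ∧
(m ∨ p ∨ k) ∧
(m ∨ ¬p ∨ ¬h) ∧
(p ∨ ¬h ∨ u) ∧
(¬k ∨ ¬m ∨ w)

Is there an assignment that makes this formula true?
No

No, the formula is not satisfiable.

No assignment of truth values to the variables can make all 26 clauses true simultaneously.

The formula is UNSAT (unsatisfiable).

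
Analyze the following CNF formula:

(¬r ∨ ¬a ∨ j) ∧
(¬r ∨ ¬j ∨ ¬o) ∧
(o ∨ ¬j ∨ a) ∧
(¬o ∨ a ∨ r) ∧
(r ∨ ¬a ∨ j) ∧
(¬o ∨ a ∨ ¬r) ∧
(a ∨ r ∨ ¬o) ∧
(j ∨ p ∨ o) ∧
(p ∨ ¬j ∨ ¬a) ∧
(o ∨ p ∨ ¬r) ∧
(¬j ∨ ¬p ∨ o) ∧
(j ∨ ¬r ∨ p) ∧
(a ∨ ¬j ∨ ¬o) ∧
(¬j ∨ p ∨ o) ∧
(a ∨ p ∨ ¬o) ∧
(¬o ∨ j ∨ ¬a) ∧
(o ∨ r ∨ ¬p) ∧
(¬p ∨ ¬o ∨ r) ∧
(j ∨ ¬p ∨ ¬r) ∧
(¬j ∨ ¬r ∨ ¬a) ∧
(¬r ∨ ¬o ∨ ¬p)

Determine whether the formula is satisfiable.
No

No, the formula is not satisfiable.

No assignment of truth values to the variables can make all 21 clauses true simultaneously.

The formula is UNSAT (unsatisfiable).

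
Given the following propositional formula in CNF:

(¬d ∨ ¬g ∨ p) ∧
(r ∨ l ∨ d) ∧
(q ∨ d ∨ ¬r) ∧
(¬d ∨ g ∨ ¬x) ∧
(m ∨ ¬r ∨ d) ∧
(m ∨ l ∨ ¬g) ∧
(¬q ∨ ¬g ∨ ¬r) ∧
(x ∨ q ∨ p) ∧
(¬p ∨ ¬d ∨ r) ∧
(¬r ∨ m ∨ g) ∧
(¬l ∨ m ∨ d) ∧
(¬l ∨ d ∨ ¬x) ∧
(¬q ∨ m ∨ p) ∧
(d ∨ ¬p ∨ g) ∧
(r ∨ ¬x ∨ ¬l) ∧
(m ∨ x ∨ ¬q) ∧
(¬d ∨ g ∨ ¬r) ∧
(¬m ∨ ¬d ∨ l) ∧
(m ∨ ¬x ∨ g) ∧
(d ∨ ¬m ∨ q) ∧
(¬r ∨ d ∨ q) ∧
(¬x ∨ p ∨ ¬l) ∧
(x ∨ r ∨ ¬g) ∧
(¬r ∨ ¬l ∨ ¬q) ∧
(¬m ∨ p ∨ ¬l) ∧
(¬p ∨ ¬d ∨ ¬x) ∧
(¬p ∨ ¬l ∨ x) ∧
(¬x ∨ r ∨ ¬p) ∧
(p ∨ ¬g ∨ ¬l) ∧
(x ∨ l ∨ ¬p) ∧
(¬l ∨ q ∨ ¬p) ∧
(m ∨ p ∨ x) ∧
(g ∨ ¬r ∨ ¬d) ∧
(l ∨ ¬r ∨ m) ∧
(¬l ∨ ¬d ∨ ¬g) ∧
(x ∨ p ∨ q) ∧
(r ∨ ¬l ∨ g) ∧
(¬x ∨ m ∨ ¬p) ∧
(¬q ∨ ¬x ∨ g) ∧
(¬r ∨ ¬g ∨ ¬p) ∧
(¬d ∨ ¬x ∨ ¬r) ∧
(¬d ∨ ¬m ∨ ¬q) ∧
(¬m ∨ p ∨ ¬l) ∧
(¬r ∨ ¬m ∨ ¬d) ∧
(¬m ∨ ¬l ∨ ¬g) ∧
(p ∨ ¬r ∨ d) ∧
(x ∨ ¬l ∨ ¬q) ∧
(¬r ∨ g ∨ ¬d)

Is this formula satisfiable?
No

No, the formula is not satisfiable.

No assignment of truth values to the variables can make all 48 clauses true simultaneously.

The formula is UNSAT (unsatisfiable).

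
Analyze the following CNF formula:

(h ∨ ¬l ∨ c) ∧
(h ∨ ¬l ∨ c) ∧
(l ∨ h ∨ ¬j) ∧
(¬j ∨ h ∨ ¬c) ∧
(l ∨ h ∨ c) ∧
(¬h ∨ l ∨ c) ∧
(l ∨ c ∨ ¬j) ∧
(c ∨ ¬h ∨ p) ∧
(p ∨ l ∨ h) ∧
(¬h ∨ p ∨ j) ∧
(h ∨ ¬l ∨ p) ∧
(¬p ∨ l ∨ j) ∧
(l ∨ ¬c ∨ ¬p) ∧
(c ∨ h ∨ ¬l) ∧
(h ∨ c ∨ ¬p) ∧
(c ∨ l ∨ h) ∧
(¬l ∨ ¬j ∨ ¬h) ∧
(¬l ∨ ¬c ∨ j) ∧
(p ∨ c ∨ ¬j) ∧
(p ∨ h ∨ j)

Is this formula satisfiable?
Yes

Yes, the formula is satisfiable.

One satisfying assignment is: j=True, p=False, l=False, h=True, c=True

Verification: With this assignment, all 20 clauses evaluate to true.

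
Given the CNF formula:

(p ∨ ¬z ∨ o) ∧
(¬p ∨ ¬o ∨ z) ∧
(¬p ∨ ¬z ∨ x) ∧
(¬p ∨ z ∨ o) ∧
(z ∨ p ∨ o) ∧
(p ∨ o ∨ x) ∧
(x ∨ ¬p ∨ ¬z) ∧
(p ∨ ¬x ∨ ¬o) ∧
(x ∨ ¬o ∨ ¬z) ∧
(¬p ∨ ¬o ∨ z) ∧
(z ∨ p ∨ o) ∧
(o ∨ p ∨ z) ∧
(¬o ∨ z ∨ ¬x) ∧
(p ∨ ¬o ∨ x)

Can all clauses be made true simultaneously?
Yes

Yes, the formula is satisfiable.

One satisfying assignment is: p=True, x=True, o=False, z=True

Verification: With this assignment, all 14 clauses evaluate to true.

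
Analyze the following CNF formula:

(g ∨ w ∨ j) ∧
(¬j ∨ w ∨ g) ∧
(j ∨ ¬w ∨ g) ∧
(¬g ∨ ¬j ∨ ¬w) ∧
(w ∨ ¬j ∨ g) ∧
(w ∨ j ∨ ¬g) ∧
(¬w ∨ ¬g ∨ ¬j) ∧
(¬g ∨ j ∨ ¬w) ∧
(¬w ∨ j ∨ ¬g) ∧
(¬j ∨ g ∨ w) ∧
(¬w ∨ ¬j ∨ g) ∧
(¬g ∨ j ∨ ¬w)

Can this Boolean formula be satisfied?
Yes

Yes, the formula is satisfiable.

One satisfying assignment is: j=True, g=True, w=False

Verification: With this assignment, all 12 clauses evaluate to true.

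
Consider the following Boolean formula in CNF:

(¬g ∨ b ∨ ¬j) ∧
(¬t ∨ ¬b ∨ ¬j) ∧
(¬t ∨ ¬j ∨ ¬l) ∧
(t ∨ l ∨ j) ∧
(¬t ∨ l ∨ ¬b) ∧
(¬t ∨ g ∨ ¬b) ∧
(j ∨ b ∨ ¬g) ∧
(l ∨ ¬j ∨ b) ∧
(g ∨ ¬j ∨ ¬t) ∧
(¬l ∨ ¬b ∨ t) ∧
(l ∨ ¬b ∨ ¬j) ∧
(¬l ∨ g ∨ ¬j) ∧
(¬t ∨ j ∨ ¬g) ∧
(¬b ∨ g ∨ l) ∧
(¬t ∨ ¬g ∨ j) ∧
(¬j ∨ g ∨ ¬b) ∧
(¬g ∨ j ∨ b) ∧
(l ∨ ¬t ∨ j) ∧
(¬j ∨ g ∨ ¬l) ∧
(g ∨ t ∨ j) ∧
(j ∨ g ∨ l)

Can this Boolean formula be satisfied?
Yes

Yes, the formula is satisfiable.

One satisfying assignment is: j=False, t=True, g=False, b=False, l=True

Verification: With this assignment, all 21 clauses evaluate to true.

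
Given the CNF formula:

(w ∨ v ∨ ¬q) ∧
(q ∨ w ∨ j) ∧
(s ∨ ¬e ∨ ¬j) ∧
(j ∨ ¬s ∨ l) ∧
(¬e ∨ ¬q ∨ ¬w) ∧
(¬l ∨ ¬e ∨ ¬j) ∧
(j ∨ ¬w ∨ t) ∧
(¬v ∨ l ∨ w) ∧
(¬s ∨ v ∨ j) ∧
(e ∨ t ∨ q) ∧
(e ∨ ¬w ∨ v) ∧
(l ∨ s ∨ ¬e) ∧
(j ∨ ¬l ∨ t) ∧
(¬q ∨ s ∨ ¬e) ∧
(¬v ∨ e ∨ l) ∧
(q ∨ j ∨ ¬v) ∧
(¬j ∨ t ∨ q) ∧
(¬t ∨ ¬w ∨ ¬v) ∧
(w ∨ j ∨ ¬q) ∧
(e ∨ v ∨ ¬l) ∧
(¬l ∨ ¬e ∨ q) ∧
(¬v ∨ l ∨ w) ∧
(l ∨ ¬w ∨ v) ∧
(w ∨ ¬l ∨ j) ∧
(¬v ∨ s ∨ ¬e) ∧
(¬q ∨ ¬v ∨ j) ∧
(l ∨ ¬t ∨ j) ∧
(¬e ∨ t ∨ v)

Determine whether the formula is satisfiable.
Yes

Yes, the formula is satisfiable.

One satisfying assignment is: s=False, v=True, q=True, j=True, w=False, t=False, e=False, l=True

Verification: With this assignment, all 28 clauses evaluate to true.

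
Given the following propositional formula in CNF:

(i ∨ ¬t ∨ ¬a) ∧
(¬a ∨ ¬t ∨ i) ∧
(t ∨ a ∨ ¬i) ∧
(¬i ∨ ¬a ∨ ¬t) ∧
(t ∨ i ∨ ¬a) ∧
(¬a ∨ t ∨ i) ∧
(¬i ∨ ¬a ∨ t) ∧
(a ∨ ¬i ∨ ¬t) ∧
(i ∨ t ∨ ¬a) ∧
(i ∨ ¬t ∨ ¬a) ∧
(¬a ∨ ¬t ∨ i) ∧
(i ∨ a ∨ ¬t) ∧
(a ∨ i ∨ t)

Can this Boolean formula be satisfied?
No

No, the formula is not satisfiable.

No assignment of truth values to the variables can make all 13 clauses true simultaneously.

The formula is UNSAT (unsatisfiable).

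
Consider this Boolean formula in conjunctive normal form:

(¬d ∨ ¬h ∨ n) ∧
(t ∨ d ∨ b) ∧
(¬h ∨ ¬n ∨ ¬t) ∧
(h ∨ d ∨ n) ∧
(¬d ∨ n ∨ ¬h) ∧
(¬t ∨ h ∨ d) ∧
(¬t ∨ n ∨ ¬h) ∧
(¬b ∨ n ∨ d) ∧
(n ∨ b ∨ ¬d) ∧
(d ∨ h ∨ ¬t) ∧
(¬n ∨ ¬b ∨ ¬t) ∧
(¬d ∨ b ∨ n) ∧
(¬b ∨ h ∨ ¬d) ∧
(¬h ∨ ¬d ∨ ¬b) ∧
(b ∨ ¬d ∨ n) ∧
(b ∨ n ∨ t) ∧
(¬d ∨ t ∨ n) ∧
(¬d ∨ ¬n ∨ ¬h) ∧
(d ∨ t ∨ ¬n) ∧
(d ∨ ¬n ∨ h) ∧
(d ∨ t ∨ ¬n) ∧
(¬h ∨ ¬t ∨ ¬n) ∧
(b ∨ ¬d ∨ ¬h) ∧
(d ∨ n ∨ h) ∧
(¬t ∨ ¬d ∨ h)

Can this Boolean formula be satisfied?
Yes

Yes, the formula is satisfiable.

One satisfying assignment is: d=True, h=False, t=False, b=False, n=True

Verification: With this assignment, all 25 clauses evaluate to true.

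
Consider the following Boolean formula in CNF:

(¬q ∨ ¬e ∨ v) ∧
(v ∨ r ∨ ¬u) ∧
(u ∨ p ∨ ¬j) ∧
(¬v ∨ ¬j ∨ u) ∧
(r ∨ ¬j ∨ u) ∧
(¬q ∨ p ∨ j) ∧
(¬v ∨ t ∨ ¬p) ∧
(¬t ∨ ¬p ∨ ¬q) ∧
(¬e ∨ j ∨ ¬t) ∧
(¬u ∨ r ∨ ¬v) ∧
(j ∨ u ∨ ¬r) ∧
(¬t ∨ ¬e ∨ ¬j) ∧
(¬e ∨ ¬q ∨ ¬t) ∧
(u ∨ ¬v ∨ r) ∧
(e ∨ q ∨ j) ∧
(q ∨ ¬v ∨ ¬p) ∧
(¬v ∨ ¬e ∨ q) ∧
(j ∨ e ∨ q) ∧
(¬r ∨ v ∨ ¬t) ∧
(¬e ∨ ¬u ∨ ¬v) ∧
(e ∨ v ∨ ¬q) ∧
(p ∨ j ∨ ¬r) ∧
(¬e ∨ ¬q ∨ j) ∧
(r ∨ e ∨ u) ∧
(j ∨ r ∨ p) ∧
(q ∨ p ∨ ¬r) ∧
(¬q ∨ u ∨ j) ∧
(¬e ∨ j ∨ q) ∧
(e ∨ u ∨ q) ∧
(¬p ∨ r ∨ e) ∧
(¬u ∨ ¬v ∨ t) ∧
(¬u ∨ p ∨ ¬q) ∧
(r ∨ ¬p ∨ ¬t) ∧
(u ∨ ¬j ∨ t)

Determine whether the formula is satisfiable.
Yes

Yes, the formula is satisfiable.

One satisfying assignment is: r=True, q=False, u=True, p=True, j=True, v=False, e=True, t=False

Verification: With this assignment, all 34 clauses evaluate to true.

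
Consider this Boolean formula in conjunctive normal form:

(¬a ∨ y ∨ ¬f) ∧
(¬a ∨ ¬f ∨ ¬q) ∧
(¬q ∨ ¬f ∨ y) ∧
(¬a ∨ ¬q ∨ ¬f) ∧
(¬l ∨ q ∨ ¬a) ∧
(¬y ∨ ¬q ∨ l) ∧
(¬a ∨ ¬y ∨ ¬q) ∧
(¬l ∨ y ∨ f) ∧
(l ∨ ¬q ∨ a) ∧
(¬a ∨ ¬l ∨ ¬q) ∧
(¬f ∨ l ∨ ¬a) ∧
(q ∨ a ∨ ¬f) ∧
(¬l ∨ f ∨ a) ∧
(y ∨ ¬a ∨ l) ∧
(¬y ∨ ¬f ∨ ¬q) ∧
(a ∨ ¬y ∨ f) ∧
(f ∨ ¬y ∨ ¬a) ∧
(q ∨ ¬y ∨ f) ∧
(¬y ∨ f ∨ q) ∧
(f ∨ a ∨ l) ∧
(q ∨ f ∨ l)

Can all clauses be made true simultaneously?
No

No, the formula is not satisfiable.

No assignment of truth values to the variables can make all 21 clauses true simultaneously.

The formula is UNSAT (unsatisfiable).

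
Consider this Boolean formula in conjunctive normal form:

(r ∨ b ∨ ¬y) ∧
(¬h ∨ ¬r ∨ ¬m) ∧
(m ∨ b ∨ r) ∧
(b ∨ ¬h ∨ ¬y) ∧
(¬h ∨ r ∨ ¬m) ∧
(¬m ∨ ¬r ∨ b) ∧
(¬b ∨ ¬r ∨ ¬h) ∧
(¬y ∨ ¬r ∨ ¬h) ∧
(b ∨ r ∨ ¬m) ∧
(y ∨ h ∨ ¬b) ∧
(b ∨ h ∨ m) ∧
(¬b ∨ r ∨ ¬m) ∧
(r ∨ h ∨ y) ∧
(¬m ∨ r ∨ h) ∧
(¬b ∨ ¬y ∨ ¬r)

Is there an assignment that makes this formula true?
Yes

Yes, the formula is satisfiable.

One satisfying assignment is: h=False, r=False, b=True, m=False, y=True

Verification: With this assignment, all 15 clauses evaluate to true.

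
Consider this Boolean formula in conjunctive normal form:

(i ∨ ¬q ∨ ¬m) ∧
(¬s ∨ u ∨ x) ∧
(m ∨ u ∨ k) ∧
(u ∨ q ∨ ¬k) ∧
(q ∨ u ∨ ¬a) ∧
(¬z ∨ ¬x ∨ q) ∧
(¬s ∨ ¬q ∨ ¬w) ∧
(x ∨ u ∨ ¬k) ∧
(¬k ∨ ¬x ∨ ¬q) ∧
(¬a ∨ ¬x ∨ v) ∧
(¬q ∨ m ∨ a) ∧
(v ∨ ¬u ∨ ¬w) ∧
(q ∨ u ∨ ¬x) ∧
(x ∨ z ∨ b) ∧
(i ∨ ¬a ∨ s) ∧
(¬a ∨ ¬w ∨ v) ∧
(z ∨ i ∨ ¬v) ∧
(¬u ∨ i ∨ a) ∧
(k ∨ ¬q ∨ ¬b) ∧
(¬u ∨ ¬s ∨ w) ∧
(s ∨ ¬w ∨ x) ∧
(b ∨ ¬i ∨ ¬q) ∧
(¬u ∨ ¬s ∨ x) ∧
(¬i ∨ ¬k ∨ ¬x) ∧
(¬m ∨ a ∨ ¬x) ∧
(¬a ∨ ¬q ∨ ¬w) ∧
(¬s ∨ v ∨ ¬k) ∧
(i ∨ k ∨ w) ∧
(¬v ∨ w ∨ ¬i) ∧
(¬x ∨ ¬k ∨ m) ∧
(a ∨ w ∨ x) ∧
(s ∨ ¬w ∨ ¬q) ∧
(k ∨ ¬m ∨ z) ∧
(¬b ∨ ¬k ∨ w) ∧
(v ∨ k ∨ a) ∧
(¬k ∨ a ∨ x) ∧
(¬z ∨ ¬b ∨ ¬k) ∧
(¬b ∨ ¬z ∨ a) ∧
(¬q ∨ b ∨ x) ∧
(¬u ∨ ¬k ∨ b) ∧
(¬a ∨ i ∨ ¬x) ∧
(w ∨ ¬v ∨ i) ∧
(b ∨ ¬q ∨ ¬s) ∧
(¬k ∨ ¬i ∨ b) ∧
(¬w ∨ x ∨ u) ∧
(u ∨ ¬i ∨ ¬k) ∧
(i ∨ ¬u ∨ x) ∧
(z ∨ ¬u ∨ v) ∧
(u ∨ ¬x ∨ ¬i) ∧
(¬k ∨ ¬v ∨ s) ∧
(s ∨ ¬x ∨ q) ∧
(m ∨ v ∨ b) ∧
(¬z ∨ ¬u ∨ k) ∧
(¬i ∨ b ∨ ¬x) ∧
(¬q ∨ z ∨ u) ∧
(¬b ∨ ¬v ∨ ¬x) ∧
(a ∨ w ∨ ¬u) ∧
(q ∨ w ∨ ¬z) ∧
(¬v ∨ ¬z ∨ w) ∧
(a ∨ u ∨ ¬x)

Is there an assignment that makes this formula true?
No

No, the formula is not satisfiable.

No assignment of truth values to the variables can make all 60 clauses true simultaneously.

The formula is UNSAT (unsatisfiable).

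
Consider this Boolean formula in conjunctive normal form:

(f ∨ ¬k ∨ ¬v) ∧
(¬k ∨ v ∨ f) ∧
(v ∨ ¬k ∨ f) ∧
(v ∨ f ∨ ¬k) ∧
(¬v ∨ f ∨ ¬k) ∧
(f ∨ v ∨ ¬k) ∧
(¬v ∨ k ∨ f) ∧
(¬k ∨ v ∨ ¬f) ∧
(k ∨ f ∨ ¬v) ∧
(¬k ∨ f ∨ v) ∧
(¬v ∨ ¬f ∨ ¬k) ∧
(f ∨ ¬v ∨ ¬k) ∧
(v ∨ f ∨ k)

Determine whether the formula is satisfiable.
Yes

Yes, the formula is satisfiable.

One satisfying assignment is: f=True, k=False, v=False

Verification: With this assignment, all 13 clauses evaluate to true.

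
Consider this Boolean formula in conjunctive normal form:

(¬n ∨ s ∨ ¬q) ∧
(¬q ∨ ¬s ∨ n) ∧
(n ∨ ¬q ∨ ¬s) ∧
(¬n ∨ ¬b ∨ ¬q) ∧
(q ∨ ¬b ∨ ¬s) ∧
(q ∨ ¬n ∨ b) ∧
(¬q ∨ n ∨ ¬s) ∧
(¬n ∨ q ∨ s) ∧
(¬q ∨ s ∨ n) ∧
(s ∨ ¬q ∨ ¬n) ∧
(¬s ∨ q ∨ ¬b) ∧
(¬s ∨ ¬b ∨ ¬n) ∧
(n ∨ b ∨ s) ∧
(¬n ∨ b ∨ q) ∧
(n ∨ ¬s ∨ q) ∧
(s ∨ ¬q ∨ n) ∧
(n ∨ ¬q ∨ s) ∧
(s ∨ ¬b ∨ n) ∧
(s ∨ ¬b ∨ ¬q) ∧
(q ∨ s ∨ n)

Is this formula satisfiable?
Yes

Yes, the formula is satisfiable.

One satisfying assignment is: n=True, b=False, s=True, q=True

Verification: With this assignment, all 20 clauses evaluate to true.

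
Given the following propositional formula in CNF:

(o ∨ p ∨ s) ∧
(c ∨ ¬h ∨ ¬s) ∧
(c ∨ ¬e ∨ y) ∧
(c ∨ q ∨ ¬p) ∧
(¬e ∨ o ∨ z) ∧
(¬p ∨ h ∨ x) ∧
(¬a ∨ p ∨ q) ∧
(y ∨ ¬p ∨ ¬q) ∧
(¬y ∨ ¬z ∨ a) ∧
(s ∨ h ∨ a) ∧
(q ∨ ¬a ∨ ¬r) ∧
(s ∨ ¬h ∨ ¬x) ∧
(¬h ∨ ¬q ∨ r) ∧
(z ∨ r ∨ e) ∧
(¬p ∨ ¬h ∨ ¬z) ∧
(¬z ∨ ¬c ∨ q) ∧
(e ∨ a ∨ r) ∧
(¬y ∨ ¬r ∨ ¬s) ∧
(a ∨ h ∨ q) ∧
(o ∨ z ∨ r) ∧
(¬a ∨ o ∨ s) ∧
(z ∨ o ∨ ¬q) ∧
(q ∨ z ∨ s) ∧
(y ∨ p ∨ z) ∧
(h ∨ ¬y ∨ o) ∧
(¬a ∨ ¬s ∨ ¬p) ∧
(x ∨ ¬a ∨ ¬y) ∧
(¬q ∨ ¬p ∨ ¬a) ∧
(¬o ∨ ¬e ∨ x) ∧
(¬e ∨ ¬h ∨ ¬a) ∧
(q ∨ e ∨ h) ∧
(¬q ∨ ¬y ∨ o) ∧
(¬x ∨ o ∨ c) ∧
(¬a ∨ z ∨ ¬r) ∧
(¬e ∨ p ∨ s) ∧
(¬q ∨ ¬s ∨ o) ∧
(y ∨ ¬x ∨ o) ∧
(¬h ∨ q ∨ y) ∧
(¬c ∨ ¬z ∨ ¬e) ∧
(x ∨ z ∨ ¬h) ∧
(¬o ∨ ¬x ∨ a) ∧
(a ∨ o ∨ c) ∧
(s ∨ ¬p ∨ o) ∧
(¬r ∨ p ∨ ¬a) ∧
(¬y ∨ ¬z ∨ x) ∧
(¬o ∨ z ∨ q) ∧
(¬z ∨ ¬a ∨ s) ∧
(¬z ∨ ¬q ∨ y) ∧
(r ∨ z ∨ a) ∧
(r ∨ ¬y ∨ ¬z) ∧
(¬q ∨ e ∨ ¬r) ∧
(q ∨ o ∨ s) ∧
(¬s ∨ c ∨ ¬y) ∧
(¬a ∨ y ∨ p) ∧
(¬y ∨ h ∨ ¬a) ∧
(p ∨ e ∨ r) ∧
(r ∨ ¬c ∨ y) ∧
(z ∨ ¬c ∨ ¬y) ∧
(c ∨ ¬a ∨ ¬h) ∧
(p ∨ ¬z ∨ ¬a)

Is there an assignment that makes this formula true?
No

No, the formula is not satisfiable.

No assignment of truth values to the variables can make all 60 clauses true simultaneously.

The formula is UNSAT (unsatisfiable).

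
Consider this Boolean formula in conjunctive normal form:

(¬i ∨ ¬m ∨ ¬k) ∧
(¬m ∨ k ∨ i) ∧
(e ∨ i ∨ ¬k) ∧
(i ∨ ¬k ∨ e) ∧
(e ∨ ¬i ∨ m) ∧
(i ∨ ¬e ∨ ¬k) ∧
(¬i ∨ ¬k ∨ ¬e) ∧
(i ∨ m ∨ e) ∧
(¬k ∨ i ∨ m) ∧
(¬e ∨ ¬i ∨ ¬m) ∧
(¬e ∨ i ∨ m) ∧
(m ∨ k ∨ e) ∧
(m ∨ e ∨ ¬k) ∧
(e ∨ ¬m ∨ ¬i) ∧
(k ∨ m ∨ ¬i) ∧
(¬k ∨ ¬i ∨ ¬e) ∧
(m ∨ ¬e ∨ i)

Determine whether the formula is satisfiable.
No

No, the formula is not satisfiable.

No assignment of truth values to the variables can make all 17 clauses true simultaneously.

The formula is UNSAT (unsatisfiable).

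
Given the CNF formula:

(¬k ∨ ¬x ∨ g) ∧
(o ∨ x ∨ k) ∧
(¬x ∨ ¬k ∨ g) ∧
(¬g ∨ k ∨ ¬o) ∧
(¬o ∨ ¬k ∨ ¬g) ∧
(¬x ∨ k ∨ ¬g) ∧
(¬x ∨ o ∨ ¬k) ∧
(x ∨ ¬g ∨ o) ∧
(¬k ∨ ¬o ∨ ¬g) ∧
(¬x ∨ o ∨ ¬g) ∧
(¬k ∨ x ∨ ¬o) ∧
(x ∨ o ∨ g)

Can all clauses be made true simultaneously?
Yes

Yes, the formula is satisfiable.

One satisfying assignment is: o=False, k=False, x=True, g=False

Verification: With this assignment, all 12 clauses evaluate to true.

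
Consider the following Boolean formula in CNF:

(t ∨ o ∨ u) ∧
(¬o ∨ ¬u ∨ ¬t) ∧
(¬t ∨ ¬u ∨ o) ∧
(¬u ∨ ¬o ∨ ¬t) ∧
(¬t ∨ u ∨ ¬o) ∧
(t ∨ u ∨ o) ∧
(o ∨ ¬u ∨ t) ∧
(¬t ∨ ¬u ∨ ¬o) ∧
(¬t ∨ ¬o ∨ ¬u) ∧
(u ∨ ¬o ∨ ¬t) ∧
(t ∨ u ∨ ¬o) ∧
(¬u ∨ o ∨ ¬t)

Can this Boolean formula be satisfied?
Yes

Yes, the formula is satisfiable.

One satisfying assignment is: u=False, o=False, t=True

Verification: With this assignment, all 12 clauses evaluate to true.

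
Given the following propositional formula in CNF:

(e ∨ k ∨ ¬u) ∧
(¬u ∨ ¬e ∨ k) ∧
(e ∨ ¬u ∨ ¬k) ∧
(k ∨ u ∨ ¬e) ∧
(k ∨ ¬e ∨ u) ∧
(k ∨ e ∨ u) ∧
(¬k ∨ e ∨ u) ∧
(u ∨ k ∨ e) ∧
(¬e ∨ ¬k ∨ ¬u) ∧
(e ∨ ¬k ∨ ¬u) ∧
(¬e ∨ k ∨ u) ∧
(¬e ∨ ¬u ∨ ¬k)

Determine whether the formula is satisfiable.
Yes

Yes, the formula is satisfiable.

One satisfying assignment is: e=True, k=True, u=False

Verification: With this assignment, all 12 clauses evaluate to true.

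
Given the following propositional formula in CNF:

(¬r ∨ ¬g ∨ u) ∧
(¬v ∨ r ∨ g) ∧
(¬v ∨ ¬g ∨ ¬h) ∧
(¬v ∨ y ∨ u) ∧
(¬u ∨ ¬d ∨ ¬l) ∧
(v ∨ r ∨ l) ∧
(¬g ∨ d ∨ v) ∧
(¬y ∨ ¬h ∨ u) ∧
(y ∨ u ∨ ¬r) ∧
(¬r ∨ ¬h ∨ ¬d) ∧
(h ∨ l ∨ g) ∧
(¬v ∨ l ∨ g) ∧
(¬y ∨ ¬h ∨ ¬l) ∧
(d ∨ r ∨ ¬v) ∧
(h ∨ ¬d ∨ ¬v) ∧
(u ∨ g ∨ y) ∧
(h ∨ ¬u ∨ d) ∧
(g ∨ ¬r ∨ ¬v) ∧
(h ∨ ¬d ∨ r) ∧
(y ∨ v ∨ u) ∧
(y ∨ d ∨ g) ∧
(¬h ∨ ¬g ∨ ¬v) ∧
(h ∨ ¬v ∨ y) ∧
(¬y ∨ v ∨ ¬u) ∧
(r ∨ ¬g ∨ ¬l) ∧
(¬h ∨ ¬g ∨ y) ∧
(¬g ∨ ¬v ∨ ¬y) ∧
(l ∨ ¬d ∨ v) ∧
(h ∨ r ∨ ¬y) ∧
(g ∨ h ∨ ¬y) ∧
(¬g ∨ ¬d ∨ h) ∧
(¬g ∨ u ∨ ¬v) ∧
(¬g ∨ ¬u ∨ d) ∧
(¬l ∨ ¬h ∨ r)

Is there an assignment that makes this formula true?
No

No, the formula is not satisfiable.

No assignment of truth values to the variables can make all 34 clauses true simultaneously.

The formula is UNSAT (unsatisfiable).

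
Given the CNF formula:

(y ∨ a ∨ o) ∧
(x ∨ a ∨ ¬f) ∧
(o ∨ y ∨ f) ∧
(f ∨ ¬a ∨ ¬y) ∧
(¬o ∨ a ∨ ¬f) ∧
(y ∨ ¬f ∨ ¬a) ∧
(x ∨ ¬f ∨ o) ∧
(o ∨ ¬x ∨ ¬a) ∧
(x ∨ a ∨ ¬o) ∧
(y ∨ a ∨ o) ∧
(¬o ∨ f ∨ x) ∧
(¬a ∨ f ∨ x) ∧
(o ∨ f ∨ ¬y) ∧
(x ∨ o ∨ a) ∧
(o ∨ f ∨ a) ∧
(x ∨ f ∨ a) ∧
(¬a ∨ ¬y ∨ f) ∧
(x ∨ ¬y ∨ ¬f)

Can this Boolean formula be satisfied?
Yes

Yes, the formula is satisfiable.

One satisfying assignment is: a=False, y=False, o=True, x=True, f=False

Verification: With this assignment, all 18 clauses evaluate to true.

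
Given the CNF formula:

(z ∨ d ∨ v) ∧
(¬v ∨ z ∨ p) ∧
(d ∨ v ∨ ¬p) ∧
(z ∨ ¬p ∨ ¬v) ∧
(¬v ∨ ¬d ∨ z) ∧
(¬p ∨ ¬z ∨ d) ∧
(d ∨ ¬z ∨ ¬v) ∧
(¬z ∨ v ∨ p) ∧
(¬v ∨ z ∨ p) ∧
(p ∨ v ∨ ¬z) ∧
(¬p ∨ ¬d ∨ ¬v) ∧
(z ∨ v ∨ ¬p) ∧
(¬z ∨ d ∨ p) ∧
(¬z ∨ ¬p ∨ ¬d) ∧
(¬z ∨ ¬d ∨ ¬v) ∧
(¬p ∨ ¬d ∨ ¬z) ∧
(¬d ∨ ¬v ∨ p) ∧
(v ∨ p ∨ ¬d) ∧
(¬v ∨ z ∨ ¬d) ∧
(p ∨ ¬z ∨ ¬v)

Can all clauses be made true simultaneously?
No

No, the formula is not satisfiable.

No assignment of truth values to the variables can make all 20 clauses true simultaneously.

The formula is UNSAT (unsatisfiable).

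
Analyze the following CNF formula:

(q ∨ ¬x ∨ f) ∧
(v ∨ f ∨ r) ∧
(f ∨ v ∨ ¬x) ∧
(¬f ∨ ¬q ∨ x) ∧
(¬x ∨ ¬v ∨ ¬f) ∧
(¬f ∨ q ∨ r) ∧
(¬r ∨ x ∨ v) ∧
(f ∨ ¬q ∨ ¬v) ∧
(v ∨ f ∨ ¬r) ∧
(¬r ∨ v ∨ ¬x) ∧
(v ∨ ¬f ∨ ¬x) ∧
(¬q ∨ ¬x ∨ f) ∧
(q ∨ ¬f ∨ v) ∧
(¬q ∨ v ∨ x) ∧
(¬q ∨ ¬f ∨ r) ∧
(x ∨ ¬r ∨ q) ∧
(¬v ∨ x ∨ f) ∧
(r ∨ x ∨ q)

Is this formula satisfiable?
No

No, the formula is not satisfiable.

No assignment of truth values to the variables can make all 18 clauses true simultaneously.

The formula is UNSAT (unsatisfiable).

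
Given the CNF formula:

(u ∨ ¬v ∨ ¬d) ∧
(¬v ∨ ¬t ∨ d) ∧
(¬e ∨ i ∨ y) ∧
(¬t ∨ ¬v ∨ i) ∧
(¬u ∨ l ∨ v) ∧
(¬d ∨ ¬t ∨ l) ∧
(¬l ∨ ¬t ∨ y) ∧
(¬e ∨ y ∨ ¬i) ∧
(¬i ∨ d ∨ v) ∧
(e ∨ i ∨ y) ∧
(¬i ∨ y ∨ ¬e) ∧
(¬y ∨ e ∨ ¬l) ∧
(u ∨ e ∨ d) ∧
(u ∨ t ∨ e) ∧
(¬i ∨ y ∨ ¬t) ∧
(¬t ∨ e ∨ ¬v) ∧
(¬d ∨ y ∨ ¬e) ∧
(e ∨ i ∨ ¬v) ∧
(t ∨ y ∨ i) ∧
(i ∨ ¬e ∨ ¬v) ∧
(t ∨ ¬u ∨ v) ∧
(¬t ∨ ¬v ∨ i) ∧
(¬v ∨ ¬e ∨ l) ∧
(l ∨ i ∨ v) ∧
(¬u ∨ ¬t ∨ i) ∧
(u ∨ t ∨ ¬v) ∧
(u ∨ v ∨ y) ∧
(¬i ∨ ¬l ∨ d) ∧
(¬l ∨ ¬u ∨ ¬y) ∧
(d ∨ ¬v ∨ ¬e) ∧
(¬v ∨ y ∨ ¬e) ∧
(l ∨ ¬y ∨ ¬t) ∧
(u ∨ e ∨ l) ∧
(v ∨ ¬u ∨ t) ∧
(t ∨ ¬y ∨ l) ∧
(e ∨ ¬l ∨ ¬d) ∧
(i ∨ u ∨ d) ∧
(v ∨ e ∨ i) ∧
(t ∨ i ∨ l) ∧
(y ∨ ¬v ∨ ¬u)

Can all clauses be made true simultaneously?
Yes

Yes, the formula is satisfiable.

One satisfying assignment is: u=False, t=False, v=False, e=True, y=True, l=True, d=True, i=False

Verification: With this assignment, all 40 clauses evaluate to true.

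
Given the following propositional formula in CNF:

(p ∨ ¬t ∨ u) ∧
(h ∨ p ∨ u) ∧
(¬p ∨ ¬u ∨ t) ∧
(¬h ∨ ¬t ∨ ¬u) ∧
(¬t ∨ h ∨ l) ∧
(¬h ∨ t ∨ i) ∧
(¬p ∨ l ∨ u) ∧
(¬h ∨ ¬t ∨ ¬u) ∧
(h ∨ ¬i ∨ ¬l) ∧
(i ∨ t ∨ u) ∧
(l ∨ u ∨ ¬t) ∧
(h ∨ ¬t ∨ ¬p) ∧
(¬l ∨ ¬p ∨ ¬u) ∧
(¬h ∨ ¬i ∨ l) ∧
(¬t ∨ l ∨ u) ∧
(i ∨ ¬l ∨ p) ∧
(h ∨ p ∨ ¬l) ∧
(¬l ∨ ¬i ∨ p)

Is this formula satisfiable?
Yes

Yes, the formula is satisfiable.

One satisfying assignment is: l=False, i=False, t=False, h=False, u=True, p=False

Verification: With this assignment, all 18 clauses evaluate to true.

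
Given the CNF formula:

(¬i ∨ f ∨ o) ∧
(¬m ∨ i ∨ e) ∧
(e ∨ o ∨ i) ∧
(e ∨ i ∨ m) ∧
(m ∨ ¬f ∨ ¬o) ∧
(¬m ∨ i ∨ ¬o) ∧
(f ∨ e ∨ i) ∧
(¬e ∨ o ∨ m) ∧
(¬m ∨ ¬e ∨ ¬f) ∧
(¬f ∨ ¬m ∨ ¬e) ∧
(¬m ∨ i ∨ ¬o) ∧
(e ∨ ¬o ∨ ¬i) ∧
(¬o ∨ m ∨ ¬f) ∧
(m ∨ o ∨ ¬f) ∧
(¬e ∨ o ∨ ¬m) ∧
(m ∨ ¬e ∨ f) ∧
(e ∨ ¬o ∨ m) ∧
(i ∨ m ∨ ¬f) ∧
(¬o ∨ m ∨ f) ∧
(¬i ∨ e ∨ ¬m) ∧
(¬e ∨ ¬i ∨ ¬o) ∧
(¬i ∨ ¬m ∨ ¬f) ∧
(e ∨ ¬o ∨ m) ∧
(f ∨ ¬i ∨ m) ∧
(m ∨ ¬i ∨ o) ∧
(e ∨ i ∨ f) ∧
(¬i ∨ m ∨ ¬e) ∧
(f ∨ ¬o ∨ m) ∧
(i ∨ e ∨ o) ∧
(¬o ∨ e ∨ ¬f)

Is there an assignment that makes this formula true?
No

No, the formula is not satisfiable.

No assignment of truth values to the variables can make all 30 clauses true simultaneously.

The formula is UNSAT (unsatisfiable).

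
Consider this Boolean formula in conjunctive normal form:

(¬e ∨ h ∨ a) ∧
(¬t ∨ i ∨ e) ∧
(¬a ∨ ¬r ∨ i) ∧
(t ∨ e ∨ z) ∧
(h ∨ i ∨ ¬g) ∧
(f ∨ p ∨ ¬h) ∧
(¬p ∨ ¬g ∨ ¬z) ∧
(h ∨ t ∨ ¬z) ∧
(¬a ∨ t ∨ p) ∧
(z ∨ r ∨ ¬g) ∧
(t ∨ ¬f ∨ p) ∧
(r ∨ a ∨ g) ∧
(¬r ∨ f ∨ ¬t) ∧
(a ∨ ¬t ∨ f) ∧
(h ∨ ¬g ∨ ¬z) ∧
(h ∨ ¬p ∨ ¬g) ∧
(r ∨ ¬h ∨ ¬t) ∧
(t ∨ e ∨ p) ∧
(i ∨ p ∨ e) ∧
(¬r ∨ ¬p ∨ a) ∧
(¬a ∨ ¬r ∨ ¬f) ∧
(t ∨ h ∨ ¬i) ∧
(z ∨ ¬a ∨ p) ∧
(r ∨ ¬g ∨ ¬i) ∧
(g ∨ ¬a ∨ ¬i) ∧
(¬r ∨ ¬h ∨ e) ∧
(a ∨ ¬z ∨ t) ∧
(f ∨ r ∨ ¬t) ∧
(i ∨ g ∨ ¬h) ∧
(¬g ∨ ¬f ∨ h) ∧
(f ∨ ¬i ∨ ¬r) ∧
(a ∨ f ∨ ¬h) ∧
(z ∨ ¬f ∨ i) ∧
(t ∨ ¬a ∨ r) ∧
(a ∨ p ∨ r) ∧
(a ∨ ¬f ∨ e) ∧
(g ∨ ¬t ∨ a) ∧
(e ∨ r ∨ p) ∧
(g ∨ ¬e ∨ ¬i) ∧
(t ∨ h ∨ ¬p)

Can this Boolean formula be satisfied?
Yes

Yes, the formula is satisfiable.

One satisfying assignment is: z=True, g=False, e=True, r=False, a=True, f=True, t=True, i=False, h=False, p=False

Verification: With this assignment, all 40 clauses evaluate to true.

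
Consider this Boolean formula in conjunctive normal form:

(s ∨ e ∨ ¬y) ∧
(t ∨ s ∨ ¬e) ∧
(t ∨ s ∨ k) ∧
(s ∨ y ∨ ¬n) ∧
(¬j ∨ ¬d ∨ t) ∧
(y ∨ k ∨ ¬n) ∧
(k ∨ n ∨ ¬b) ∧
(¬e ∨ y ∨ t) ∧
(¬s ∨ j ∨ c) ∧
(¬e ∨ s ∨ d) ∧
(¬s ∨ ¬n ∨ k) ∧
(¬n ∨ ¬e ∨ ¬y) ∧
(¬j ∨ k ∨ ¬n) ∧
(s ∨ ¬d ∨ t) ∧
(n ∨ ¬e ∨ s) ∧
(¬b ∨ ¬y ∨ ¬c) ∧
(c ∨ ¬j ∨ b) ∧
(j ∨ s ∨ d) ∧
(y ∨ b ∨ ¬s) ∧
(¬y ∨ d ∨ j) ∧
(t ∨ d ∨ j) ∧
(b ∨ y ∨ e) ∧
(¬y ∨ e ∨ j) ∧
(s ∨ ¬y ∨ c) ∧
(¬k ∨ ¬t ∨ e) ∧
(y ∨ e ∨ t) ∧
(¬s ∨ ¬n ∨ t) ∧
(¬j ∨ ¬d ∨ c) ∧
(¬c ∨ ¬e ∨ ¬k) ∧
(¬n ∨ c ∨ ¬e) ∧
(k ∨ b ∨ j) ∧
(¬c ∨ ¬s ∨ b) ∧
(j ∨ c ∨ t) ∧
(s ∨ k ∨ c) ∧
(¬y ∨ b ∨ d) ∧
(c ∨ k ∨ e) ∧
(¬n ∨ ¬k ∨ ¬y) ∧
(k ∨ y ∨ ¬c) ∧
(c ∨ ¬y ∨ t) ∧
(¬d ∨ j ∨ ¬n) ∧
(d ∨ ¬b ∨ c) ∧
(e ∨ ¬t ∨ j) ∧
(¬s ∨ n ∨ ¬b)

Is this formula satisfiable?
No

No, the formula is not satisfiable.

No assignment of truth values to the variables can make all 43 clauses true simultaneously.

The formula is UNSAT (unsatisfiable).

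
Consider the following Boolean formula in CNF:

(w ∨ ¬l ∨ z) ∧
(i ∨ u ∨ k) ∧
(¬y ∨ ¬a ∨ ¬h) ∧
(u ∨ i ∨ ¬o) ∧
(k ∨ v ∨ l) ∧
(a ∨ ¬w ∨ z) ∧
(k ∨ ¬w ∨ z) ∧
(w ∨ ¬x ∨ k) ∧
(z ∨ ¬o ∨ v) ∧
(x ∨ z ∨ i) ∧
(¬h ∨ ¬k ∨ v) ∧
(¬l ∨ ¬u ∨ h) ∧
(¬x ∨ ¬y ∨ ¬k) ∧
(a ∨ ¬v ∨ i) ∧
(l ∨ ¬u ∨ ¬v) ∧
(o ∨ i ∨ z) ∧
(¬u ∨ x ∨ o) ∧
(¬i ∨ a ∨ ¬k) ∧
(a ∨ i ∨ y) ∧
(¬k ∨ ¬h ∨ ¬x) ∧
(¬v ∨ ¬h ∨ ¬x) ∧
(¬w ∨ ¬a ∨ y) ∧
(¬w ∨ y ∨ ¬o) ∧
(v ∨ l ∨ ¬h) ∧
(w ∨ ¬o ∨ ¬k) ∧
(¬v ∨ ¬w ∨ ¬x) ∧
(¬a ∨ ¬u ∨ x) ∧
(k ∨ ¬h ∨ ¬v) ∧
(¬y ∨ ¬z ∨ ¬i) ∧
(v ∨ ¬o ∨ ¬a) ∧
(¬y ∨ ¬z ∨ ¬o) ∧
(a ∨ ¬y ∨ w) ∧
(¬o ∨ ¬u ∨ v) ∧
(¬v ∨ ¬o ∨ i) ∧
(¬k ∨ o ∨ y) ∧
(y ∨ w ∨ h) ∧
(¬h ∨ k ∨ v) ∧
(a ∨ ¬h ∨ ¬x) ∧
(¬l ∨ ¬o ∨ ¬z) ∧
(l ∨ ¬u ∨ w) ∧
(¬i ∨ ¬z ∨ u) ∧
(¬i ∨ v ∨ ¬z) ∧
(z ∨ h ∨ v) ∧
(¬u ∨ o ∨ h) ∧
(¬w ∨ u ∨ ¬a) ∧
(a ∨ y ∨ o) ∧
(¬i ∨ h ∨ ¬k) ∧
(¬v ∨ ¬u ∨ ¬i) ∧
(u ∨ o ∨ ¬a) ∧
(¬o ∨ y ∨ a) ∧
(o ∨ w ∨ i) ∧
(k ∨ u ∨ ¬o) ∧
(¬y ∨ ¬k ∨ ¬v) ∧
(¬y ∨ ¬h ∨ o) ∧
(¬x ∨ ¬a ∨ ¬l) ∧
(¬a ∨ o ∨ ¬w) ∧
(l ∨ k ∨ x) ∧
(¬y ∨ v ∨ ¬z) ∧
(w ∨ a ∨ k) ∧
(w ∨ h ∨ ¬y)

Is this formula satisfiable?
No

No, the formula is not satisfiable.

No assignment of truth values to the variables can make all 60 clauses true simultaneously.

The formula is UNSAT (unsatisfiable).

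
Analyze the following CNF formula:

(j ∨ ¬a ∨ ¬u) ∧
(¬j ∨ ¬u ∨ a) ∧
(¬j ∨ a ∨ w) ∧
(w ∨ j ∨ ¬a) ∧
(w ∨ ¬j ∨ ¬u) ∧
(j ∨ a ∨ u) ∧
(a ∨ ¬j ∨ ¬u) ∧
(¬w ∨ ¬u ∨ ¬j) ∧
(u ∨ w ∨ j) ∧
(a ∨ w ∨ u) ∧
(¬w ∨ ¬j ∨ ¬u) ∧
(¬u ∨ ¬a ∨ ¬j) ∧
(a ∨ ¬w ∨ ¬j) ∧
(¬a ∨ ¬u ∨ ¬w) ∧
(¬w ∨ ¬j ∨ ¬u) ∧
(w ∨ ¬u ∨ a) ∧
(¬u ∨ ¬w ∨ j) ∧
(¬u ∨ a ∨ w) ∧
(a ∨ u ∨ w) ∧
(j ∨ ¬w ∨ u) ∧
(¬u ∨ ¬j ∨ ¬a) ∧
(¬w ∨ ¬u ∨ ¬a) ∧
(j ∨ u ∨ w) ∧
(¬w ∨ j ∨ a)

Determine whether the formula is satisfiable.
Yes

Yes, the formula is satisfiable.

One satisfying assignment is: u=False, a=True, w=False, j=True

Verification: With this assignment, all 24 clauses evaluate to true.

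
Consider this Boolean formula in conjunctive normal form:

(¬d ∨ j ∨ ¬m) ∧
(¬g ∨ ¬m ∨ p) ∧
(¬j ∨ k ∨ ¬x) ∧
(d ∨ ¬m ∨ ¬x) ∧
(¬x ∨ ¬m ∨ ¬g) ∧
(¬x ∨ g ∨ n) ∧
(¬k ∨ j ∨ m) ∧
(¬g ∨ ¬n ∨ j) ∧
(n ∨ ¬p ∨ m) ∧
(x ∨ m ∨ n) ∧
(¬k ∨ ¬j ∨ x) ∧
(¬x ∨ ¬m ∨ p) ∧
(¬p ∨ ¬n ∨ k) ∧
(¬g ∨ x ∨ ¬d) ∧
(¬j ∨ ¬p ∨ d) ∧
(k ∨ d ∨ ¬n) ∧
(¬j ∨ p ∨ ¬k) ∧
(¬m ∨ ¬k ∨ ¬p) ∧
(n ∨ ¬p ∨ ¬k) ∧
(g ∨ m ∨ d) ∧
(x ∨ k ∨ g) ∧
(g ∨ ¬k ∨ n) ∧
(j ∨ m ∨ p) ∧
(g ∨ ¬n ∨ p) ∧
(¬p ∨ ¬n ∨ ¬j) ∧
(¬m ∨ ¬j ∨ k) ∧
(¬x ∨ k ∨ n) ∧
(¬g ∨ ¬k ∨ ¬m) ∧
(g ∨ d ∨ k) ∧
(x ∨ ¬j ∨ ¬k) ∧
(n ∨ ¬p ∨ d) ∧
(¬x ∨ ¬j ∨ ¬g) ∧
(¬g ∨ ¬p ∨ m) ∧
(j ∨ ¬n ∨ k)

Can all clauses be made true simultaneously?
No

No, the formula is not satisfiable.

No assignment of truth values to the variables can make all 34 clauses true simultaneously.

The formula is UNSAT (unsatisfiable).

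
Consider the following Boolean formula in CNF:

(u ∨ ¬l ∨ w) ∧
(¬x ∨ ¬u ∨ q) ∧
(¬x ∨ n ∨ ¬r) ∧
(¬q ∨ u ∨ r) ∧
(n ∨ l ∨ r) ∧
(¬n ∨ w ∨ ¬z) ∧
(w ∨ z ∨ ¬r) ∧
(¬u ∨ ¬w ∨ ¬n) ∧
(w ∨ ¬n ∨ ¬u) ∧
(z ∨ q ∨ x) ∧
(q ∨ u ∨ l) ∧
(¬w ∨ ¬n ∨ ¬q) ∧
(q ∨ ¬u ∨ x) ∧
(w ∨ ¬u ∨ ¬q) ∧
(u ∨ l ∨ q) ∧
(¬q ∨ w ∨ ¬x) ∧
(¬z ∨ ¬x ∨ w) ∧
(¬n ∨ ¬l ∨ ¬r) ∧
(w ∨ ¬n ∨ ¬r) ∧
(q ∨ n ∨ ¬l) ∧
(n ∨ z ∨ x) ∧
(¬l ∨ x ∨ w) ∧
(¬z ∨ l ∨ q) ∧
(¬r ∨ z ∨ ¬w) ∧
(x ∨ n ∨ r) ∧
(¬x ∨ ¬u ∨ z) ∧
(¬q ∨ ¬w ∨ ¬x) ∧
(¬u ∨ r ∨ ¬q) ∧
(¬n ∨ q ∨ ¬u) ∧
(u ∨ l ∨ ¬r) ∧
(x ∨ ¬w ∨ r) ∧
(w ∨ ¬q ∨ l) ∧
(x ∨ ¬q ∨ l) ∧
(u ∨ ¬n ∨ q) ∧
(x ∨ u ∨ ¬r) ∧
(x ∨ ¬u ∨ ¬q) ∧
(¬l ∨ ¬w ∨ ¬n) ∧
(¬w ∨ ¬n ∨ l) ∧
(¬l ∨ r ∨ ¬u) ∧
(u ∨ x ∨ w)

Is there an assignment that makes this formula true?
No

No, the formula is not satisfiable.

No assignment of truth values to the variables can make all 40 clauses true simultaneously.

The formula is UNSAT (unsatisfiable).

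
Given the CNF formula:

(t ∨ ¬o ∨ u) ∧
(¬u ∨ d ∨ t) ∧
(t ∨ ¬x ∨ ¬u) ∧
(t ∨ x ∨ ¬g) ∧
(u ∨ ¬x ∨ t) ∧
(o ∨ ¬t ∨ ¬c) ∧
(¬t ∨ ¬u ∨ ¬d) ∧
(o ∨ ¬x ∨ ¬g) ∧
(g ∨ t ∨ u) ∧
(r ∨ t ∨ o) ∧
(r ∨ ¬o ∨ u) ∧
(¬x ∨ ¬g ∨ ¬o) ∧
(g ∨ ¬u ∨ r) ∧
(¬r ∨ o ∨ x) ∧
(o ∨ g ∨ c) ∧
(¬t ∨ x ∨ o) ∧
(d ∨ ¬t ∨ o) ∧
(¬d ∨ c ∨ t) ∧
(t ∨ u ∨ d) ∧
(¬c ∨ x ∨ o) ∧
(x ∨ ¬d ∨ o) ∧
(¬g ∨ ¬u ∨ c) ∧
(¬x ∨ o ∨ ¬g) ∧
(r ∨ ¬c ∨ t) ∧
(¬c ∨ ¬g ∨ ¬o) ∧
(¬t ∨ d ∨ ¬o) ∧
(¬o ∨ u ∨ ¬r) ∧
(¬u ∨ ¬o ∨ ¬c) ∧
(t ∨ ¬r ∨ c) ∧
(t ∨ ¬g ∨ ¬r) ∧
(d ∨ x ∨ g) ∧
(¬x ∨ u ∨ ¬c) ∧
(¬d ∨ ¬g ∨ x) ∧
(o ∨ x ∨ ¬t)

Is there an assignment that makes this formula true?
No

No, the formula is not satisfiable.

No assignment of truth values to the variables can make all 34 clauses true simultaneously.

The formula is UNSAT (unsatisfiable).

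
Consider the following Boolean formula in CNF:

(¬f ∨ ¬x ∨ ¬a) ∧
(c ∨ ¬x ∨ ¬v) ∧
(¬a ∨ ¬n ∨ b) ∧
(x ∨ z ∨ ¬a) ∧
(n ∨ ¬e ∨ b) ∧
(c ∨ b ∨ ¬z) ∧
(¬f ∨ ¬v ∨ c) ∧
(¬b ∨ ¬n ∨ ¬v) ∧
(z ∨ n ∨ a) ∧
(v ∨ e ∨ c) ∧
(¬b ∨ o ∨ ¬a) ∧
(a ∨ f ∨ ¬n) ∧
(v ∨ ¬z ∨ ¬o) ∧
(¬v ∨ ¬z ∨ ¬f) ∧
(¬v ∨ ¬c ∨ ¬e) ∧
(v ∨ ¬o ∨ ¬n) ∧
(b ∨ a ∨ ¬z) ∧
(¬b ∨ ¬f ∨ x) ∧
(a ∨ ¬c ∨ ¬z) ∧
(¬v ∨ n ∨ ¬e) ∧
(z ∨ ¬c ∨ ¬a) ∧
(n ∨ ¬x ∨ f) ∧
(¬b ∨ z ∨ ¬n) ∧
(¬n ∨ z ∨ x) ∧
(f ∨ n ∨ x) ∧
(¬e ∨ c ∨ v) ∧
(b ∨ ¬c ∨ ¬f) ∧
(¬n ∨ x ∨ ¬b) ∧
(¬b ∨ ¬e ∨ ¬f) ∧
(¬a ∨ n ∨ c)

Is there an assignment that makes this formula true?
No

No, the formula is not satisfiable.

No assignment of truth values to the variables can make all 30 clauses true simultaneously.

The formula is UNSAT (unsatisfiable).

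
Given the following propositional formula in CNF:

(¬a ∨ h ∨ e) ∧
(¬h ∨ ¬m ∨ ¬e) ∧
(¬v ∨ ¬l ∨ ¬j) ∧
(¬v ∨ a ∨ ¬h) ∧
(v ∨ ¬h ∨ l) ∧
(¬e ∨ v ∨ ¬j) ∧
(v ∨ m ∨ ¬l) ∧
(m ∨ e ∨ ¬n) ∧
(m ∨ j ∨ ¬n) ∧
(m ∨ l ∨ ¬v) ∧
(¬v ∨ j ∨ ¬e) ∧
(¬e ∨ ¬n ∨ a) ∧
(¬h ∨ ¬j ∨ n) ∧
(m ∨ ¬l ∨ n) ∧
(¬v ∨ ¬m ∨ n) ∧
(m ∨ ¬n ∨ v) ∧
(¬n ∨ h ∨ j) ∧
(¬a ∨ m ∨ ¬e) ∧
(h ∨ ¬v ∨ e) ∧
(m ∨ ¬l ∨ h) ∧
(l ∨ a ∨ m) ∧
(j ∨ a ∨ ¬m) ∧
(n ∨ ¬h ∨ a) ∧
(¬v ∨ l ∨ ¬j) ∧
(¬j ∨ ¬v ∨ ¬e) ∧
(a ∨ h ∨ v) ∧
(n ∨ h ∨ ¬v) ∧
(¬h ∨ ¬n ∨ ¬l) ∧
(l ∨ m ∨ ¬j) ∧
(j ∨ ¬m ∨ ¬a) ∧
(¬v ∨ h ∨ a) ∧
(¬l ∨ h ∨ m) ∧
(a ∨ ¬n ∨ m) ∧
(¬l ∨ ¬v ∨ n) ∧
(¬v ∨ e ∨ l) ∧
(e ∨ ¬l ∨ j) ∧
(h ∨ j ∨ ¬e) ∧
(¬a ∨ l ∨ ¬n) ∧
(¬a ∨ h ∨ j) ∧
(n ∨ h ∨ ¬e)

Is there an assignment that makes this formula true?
No

No, the formula is not satisfiable.

No assignment of truth values to the variables can make all 40 clauses true simultaneously.

The formula is UNSAT (unsatisfiable).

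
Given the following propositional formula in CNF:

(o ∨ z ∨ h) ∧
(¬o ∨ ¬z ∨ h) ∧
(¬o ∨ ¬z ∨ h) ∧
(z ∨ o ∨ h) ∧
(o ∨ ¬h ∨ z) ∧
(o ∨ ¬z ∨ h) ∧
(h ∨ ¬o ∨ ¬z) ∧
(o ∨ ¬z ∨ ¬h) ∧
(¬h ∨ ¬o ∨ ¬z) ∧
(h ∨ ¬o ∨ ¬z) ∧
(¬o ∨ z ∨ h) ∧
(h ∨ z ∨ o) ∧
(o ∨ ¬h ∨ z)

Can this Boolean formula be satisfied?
Yes

Yes, the formula is satisfiable.

One satisfying assignment is: o=True, h=True, z=False

Verification: With this assignment, all 13 clauses evaluate to true.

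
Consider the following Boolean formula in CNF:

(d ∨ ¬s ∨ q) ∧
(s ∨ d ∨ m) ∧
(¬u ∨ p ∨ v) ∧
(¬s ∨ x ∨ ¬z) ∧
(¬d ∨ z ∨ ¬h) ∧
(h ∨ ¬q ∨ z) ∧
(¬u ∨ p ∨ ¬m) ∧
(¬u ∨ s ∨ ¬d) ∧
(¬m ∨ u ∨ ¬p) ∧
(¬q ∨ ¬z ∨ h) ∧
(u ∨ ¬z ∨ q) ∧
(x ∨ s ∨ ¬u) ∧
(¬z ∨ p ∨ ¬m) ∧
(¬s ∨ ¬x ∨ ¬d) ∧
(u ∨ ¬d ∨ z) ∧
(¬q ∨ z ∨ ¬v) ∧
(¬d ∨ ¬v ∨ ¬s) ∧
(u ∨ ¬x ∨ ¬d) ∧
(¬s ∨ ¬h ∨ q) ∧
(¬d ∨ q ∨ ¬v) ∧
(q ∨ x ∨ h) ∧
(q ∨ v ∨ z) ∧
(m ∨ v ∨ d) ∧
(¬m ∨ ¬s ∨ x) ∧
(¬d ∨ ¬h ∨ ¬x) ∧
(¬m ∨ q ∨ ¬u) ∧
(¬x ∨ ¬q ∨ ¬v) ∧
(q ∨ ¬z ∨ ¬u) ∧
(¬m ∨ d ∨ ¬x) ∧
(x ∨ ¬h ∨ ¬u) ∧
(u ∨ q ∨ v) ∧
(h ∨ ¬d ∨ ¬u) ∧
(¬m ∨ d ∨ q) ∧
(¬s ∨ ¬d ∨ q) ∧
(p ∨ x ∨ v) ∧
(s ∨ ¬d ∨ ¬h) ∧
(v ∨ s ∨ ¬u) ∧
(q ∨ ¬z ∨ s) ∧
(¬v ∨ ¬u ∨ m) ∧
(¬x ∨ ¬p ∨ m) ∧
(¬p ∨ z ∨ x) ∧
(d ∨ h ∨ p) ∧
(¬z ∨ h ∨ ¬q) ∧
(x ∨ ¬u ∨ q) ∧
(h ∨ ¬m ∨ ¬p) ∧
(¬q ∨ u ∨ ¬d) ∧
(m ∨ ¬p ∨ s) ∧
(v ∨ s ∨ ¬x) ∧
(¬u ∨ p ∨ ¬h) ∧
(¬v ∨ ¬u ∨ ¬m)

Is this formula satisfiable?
No

No, the formula is not satisfiable.

No assignment of truth values to the variables can make all 50 clauses true simultaneously.

The formula is UNSAT (unsatisfiable).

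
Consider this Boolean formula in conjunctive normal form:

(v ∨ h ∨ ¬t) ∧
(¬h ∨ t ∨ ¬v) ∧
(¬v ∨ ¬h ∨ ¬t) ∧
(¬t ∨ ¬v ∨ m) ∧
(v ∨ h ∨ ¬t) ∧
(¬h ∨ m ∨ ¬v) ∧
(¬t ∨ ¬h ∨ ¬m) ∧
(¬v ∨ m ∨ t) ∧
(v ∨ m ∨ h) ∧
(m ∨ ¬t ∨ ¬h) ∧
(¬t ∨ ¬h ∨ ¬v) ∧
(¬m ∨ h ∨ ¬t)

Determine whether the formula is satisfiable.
Yes

Yes, the formula is satisfiable.

One satisfying assignment is: h=True, m=False, t=False, v=False

Verification: With this assignment, all 12 clauses evaluate to true.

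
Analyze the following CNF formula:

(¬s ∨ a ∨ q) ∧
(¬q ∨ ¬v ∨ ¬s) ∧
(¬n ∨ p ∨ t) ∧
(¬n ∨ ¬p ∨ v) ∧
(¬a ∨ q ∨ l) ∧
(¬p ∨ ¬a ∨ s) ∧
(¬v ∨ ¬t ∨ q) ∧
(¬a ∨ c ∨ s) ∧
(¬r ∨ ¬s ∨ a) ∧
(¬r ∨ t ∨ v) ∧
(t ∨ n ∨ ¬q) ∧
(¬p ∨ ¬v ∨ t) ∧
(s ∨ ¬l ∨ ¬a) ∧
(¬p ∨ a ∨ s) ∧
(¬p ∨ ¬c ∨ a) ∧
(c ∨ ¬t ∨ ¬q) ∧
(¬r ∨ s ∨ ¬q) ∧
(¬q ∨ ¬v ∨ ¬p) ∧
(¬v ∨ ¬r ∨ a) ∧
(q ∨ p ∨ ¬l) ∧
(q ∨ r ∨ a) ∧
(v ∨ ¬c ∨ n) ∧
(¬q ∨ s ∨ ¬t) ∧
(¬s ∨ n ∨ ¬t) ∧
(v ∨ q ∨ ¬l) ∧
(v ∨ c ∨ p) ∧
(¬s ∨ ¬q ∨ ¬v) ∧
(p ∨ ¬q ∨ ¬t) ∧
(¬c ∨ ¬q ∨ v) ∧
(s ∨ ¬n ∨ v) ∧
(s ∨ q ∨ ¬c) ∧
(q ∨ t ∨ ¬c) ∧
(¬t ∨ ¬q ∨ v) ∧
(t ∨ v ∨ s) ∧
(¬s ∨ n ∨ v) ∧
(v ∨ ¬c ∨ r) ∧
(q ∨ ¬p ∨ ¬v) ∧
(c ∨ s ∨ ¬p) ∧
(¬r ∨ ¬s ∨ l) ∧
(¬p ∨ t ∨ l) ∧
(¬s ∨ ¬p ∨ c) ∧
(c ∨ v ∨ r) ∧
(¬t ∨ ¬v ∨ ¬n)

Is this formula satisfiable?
No

No, the formula is not satisfiable.

No assignment of truth values to the variables can make all 43 clauses true simultaneously.

The formula is UNSAT (unsatisfiable).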